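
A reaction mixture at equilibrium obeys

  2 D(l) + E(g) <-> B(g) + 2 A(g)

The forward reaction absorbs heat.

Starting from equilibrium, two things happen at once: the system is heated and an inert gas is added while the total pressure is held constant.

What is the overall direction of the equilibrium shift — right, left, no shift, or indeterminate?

The forward reaction is endothermic. Raising T favours the endothermic direction — shift to the right.
Adding inert gas at constant total pressure expands the volume and lowers every reacting partial pressure. With Δn_gas = 3 − 1 = +2, Q moves away from K toward the side with fewer gas moles, so the system shifts toward the side with more gas moles — to the right.
All effects act in the same direction — net shift to the right.

right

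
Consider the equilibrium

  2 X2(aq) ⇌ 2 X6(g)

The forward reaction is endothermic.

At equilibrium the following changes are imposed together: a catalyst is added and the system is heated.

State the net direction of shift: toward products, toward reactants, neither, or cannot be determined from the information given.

A catalyst speeds both forward and reverse rates equally; it changes neither Q nor K — no shift from this change.
The forward reaction is endothermic. Raising T favours the endothermic direction — shift to the right.
Only the nonzero effect(s) matter; the net shift is to the right.

right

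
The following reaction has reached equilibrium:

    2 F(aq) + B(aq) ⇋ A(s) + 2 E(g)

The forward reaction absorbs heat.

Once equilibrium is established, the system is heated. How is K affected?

K depends on temperature via the van 't Hoff relation. The forward reaction is endothermic, so raising T increases K.

increases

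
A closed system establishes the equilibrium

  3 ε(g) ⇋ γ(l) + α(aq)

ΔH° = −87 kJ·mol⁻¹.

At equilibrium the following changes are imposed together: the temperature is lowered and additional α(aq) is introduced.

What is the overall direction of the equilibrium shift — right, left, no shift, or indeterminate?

cannot be determined

The forward reaction is exothermic. Lowering T favours the exothermic direction — shift to the right.
Adding α (aq), a product, drives the reaction to the left.
The individual effects push in opposite directions; without quantitative information the net direction cannot be determined.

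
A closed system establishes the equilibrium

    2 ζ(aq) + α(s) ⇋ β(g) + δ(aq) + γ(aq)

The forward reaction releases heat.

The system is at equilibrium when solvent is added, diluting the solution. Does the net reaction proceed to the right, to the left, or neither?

no shift

Dilution scales every aqueous concentration by the same factor. Δn_aq = 2 − 2 = 0, so Q is unchanged — no shift.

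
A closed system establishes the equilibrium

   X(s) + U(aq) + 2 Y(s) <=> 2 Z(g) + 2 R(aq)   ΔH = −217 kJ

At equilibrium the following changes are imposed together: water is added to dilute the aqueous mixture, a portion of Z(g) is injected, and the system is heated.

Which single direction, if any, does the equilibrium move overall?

cannot be determined

Dilution lowers every aqueous concentration by the same factor. Δn_aq = 2 − 1 = +1, so the system shifts toward the side with more dissolved moles — to the right.
Adding Z (g), a product, drives the reaction to the left.
The forward reaction is exothermic. Raising T favours the endothermic direction — shift to the left.
The individual effects push in opposite directions; without quantitative information the net direction cannot be determined.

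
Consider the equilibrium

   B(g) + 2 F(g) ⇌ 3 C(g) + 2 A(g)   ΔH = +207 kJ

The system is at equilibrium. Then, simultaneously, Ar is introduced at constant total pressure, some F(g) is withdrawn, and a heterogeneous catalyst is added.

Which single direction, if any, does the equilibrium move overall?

cannot be determined

Adding inert gas at constant total pressure expands the volume and lowers every reacting partial pressure. With Δn_gas = 5 − 3 = +2, Q moves away from K toward the side with fewer gas moles, so the system shifts toward the side with more gas moles — to the right.
Removing F (g), a reactant, drives the reaction to the left.
A catalyst speeds both forward and reverse rates equally; it changes neither Q nor K — no shift from this change.
The individual effects push in opposite directions; without quantitative information the net direction cannot be determined.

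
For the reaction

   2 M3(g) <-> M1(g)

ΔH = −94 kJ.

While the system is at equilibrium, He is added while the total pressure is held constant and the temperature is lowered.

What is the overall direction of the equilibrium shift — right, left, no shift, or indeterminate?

Adding inert gas at constant total pressure expands the volume and lowers every reacting partial pressure. With Δn_gas = 1 − 2 = -1, Q moves away from K toward the side with fewer gas moles, so the system shifts toward the side with more gas moles — to the left.
The forward reaction is exothermic. Lowering T favours the exothermic direction — shift to the right.
The individual effects push in opposite directions; without quantitative information the net direction cannot be determined.

cannot be determined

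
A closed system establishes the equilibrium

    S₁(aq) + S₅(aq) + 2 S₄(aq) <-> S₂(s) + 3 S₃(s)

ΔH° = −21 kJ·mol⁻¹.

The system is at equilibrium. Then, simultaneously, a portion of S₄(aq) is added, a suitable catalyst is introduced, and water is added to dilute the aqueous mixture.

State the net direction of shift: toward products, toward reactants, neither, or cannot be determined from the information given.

cannot be determined

Adding S₄ (aq), a reactant, drives the reaction to the right.
A catalyst speeds both forward and reverse rates equally; it changes neither Q nor K — no shift from this change.
Dilution lowers every aqueous concentration by the same factor. Δn_aq = 0 − 4 = -4, so the system shifts toward the side with more dissolved moles — to the left.
The individual effects push in opposite directions; without quantitative information the net direction cannot be determined.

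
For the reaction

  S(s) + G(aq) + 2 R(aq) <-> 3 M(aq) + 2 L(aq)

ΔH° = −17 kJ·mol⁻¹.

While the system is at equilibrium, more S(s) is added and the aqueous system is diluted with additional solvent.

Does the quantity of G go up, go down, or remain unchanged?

S is a pure solid; its activity is 1 regardless of amount, so Q is unaffected — no shift from this change.
Dilution lowers every aqueous concentration by the same factor. Δn_aq = 5 − 3 = +2, so the system shifts toward the side with more dissolved moles — to the right.
The net shift is to the right. G is a reactant, so its amount decreases.

decreases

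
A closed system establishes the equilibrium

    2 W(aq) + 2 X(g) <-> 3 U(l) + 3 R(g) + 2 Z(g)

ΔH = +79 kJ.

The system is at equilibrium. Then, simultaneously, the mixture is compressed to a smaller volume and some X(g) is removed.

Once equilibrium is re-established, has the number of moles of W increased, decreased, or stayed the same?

Gas moles: reactants 2, products 5 (Δn_gas = +3). Compression shifts the system toward the side with fewer moles of gas — to the left.
Removing X (g), a reactant, drives the reaction to the left.
The net shift is to the left. W is a reactant, so its amount increases.

increases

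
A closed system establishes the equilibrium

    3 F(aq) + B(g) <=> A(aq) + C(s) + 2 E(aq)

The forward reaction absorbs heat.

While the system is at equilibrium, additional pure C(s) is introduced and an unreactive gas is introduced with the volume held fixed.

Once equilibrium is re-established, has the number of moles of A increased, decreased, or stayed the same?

unchanged

C is a pure solid; its activity is 1 regardless of amount, so Q is unaffected — no shift from this change.
At constant volume, adding an inert gas leaves every reacting species' partial pressure unchanged, so Q is unchanged — no shift from this change.
No net shift occurs, so the amount of A is unchanged.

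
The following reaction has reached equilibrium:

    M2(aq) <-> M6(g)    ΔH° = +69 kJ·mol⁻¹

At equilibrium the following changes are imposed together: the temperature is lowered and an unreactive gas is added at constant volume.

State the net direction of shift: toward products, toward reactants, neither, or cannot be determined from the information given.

The forward reaction is endothermic. Lowering T favours the exothermic direction — shift to the left.
At constant volume, adding an inert gas leaves every reacting species' partial pressure unchanged, so Q is unchanged — no shift from this change.
Only the nonzero effect(s) matter; the net shift is to the left.

left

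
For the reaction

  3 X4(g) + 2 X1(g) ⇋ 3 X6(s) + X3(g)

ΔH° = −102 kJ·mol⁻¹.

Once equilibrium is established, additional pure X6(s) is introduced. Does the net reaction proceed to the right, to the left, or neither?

no shift

X6 is a pure solid; its activity is 1 regardless of amount, so Q is unaffected — no shift from this change.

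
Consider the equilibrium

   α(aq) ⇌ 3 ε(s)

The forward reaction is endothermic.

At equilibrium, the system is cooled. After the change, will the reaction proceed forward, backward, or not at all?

The forward reaction is endothermic. Lowering T favours the exothermic direction — shift to the left.

left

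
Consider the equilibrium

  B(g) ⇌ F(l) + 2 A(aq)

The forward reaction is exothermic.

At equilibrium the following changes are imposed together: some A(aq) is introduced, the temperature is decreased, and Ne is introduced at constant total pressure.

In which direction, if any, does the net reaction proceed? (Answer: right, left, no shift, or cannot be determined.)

Adding A (aq), a product, drives the reaction to the left.
The forward reaction is exothermic. Lowering T favours the exothermic direction — shift to the right.
Adding inert gas at constant total pressure expands the volume and lowers every reacting partial pressure. With Δn_gas = 0 − 1 = -1, Q moves away from K toward the side with fewer gas moles, so the system shifts toward the side with more gas moles — to the left.
The individual effects push in opposite directions; without quantitative information the net direction cannot be determined.

cannot be determined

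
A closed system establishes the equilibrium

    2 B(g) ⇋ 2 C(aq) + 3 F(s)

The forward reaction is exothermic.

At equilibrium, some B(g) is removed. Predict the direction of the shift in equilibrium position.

Removing B (g), a reactant, drives the reaction to the left.

left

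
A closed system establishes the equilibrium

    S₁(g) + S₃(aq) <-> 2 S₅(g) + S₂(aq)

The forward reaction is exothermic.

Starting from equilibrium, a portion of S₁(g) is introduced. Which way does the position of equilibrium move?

Adding S₁ (g), a reactant, drives the reaction to the right.

right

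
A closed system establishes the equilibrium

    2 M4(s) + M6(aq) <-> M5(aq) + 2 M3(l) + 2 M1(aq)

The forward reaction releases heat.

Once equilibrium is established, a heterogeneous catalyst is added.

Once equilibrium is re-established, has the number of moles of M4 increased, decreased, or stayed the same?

A catalyst speeds both forward and reverse rates equally; it changes neither Q nor K — no shift from this change.
No net shift occurs, so the amount of M4 is unchanged.

unchanged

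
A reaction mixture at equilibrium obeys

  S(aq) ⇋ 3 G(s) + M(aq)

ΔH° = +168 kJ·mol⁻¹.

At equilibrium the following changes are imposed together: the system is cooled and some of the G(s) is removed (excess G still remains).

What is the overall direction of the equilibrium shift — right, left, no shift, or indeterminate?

The forward reaction is endothermic. Lowering T favours the exothermic direction — shift to the left.
G is a pure solid; its activity is 1 regardless of amount, so Q is unaffected — no shift from this change.
Only the nonzero effect(s) matter; the net shift is to the left.

left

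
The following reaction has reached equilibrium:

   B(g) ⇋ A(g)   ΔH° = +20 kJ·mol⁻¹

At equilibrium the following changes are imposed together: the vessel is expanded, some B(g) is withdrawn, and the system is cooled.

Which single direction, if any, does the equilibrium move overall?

Gas moles: reactants 1, products 1. Δn_gas = 0, so a volume change leaves Q equal to K — no shift from this change.
Removing B (g), a reactant, drives the reaction to the left.
The forward reaction is endothermic. Lowering T favours the exothermic direction — shift to the left.
Only the nonzero effect(s) matter; the net shift is to the left.

left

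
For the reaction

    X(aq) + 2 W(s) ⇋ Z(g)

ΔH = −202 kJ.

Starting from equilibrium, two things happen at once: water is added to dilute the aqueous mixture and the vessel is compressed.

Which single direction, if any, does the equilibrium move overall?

left

Dilution lowers every aqueous concentration by the same factor. Δn_aq = 0 − 1 = -1, so the system shifts toward the side with more dissolved moles — to the left.
Gas moles: reactants 0, products 1 (Δn_gas = +1). Compression shifts the system toward the side with fewer moles of gas — to the left.
All effects act in the same direction — net shift to the left.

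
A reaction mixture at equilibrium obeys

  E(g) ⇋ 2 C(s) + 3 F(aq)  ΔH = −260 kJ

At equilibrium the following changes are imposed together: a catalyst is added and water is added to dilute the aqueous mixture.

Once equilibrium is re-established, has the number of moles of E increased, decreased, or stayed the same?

A catalyst speeds both forward and reverse rates equally; it changes neither Q nor K — no shift from this change.
Dilution lowers every aqueous concentration by the same factor. Δn_aq = 3 − 0 = +3, so the system shifts toward the side with more dissolved moles — to the right.
The net shift is to the right. E is a reactant, so its amount decreases.

decreases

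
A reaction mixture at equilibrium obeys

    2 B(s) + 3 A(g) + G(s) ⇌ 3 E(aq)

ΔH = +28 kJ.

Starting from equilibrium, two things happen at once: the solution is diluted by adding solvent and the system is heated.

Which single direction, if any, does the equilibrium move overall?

right

Dilution lowers every aqueous concentration by the same factor. Δn_aq = 3 − 0 = +3, so the system shifts toward the side with more dissolved moles — to the right.
The forward reaction is endothermic. Raising T favours the endothermic direction — shift to the right.
All effects act in the same direction — net shift to the right.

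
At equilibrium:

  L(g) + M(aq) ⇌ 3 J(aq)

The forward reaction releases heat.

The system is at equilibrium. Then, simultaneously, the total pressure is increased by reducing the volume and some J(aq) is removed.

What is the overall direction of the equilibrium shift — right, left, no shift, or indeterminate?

right

Gas moles: reactants 1, products 0 (Δn_gas = -1). Compression shifts the system toward the side with fewer moles of gas — to the right.
Removing J (aq), a product, drives the reaction to the right.
All effects act in the same direction — net shift to the right.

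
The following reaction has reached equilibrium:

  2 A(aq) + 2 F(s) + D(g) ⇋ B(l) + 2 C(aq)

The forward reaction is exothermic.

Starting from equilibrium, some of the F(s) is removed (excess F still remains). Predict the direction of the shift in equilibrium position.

no shift

F is a pure solid; its activity is 1 regardless of amount, so Q is unaffected — no shift from this change.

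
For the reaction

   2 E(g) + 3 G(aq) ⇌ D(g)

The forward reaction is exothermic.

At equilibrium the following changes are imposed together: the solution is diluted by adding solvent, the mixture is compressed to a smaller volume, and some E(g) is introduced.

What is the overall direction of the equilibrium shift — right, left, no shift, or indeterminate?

cannot be determined

Dilution lowers every aqueous concentration by the same factor. Δn_aq = 0 − 3 = -3, so the system shifts toward the side with more dissolved moles — to the left.
Gas moles: reactants 2, products 1 (Δn_gas = -1). Compression shifts the system toward the side with fewer moles of gas — to the right.
Adding E (g), a reactant, drives the reaction to the right.
The individual effects push in opposite directions; without quantitative information the net direction cannot be determined.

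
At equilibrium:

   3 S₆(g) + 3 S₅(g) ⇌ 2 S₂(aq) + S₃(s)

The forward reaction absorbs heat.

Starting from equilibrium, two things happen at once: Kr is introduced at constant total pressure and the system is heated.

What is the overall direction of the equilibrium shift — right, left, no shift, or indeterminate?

Adding inert gas at constant total pressure expands the volume and lowers every reacting partial pressure. With Δn_gas = 0 − 6 = -6, Q moves away from K toward the side with fewer gas moles, so the system shifts toward the side with more gas moles — to the left.
The forward reaction is endothermic. Raising T favours the endothermic direction — shift to the right.
The individual effects push in opposite directions; without quantitative information the net direction cannot be determined.

cannot be determined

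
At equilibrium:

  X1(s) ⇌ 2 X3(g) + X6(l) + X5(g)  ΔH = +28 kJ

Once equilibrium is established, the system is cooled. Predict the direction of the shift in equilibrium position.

The forward reaction is endothermic. Lowering T favours the exothermic direction — shift to the left.

left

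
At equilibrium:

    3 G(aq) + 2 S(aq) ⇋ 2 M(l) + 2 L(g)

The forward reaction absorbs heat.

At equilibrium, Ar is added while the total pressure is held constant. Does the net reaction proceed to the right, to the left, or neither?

right

Adding inert gas at constant total pressure expands the volume and lowers every reacting partial pressure. With Δn_gas = 2 − 0 = +2, Q moves away from K toward the side with fewer gas moles, so the system shifts toward the side with more gas moles — to the right.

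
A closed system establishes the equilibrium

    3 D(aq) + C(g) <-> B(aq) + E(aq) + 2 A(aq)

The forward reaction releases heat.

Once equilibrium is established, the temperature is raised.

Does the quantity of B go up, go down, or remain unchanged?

The forward reaction is exothermic. Raising T favours the endothermic direction — shift to the left.
The net shift is to the left. B is a product, so its amount decreases.

decreases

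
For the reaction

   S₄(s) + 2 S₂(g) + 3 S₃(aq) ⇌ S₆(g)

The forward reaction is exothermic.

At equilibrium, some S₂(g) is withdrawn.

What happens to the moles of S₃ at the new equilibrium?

Removing S₂ (g), a reactant, drives the reaction to the left.
The net shift is to the left. S₃ is a reactant, so its amount increases.

increases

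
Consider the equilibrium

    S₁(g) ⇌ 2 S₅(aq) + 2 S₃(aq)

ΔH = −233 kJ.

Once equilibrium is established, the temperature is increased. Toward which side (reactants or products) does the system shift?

The forward reaction is exothermic. Raising T favours the endothermic direction — shift to the left.

left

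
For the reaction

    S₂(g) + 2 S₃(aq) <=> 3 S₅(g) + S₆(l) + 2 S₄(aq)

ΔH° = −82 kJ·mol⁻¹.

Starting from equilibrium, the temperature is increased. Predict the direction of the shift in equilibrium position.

left

The forward reaction is exothermic. Raising T favours the endothermic direction — shift to the left.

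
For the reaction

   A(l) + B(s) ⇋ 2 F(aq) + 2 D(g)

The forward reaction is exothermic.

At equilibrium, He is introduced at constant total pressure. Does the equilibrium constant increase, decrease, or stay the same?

The equilibrium constant depends only on temperature. This perturbation may move the position of equilibrium, but since T is unchanged, K itself is unchanged.

unchanged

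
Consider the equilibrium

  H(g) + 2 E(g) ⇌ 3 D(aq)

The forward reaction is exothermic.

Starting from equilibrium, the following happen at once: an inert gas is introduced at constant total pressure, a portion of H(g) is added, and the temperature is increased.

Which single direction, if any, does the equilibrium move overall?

Adding inert gas at constant total pressure expands the volume and lowers every reacting partial pressure. With Δn_gas = 0 − 3 = -3, Q moves away from K toward the side with fewer gas moles, so the system shifts toward the side with more gas moles — to the left.
Adding H (g), a reactant, drives the reaction to the right.
The forward reaction is exothermic. Raising T favours the endothermic direction — shift to the left.
The individual effects push in opposite directions; without quantitative information the net direction cannot be determined.

cannot be determined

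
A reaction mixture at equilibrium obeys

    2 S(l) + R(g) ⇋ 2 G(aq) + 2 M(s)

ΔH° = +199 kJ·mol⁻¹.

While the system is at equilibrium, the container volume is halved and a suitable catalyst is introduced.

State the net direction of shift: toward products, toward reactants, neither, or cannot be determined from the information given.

Gas moles: reactants 1, products 0 (Δn_gas = -1). Compression shifts the system toward the side with fewer moles of gas — to the right.
A catalyst speeds both forward and reverse rates equally; it changes neither Q nor K — no shift from this change.
Only the nonzero effect(s) matter; the net shift is to the right.

right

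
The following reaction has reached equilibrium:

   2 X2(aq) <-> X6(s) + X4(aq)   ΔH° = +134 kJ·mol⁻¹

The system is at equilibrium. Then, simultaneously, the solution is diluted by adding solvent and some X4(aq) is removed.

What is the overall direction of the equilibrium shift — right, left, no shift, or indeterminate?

Dilution lowers every aqueous concentration by the same factor. Δn_aq = 1 − 2 = -1, so the system shifts toward the side with more dissolved moles — to the left.
Removing X4 (aq), a product, drives the reaction to the right.
The individual effects push in opposite directions; without quantitative information the net direction cannot be determined.

cannot be determined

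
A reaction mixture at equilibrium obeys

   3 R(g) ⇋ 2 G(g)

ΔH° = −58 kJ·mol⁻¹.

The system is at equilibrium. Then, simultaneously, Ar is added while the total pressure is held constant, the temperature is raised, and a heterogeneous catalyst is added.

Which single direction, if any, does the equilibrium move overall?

left

Adding inert gas at constant total pressure expands the volume and lowers every reacting partial pressure. With Δn_gas = 2 − 3 = -1, Q moves away from K toward the side with fewer gas moles, so the system shifts toward the side with more gas moles — to the left.
The forward reaction is exothermic. Raising T favours the endothermic direction — shift to the left.
A catalyst speeds both forward and reverse rates equally; it changes neither Q nor K — no shift from this change.
Only the nonzero effect(s) matter; the net shift is to the left.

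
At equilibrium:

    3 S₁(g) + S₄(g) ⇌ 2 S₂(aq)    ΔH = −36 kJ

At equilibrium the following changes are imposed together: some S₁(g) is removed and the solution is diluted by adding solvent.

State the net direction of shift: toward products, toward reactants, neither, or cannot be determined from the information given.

Removing S₁ (g), a reactant, drives the reaction to the left.
Dilution lowers every aqueous concentration by the same factor. Δn_aq = 2 − 0 = +2, so the system shifts toward the side with more dissolved moles — to the right.
The individual effects push in opposite directions; without quantitative information the net direction cannot be determined.

cannot be determined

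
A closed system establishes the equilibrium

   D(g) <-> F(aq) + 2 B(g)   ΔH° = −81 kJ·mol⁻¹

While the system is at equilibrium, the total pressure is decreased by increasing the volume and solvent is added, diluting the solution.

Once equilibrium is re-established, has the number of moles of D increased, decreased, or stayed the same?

Gas moles: reactants 1, products 2 (Δn_gas = +1). Expansion shifts the system toward the side with more moles of gas — to the right.
Dilution lowers every aqueous concentration by the same factor. Δn_aq = 1 − 0 = +1, so the system shifts toward the side with more dissolved moles — to the right.
The net shift is to the right. D is a reactant, so its amount decreases.

decreases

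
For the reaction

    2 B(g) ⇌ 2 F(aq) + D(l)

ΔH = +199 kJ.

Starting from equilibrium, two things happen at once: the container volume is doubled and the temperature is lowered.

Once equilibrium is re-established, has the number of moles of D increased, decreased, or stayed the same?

decreases

Gas moles: reactants 2, products 0 (Δn_gas = -2). Expansion shifts the system toward the side with more moles of gas — to the left.
The forward reaction is endothermic. Lowering T favours the exothermic direction — shift to the left.
The net shift is to the left. D is a product, so its amount decreases.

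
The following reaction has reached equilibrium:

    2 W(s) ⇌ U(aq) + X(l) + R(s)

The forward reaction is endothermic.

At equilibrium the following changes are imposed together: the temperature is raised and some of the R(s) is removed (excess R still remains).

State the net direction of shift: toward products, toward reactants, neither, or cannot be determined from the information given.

right

The forward reaction is endothermic. Raising T favours the endothermic direction — shift to the right.
R is a pure solid; its activity is 1 regardless of amount, so Q is unaffected — no shift from this change.
Only the nonzero effect(s) matter; the net shift is to the right.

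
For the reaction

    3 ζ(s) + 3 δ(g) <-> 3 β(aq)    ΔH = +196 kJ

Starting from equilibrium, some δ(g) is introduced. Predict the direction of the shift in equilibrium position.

Adding δ (g), a reactant, drives the reaction to the right.

right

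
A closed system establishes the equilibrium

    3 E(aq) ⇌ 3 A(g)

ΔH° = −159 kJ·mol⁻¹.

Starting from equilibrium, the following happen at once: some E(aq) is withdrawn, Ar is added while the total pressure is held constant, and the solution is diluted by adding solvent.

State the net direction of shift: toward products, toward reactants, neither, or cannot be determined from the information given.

cannot be determined

Removing E (aq), a reactant, drives the reaction to the left.
Adding inert gas at constant total pressure expands the volume and lowers every reacting partial pressure. With Δn_gas = 3 − 0 = +3, Q moves away from K toward the side with fewer gas moles, so the system shifts toward the side with more gas moles — to the right.
Dilution lowers every aqueous concentration by the same factor. Δn_aq = 0 − 3 = -3, so the system shifts toward the side with more dissolved moles — to the left.
The individual effects push in opposite directions; without quantitative information the net direction cannot be determined.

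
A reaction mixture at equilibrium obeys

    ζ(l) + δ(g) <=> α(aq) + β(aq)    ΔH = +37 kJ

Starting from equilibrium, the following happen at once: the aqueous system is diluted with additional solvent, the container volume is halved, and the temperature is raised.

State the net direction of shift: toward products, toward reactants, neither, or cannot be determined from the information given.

right

Dilution lowers every aqueous concentration by the same factor. Δn_aq = 2 − 0 = +2, so the system shifts toward the side with more dissolved moles — to the right.
Gas moles: reactants 1, products 0 (Δn_gas = -1). Compression shifts the system toward the side with fewer moles of gas — to the right.
The forward reaction is endothermic. Raising T favours the endothermic direction — shift to the right.
All effects act in the same direction — net shift to the right.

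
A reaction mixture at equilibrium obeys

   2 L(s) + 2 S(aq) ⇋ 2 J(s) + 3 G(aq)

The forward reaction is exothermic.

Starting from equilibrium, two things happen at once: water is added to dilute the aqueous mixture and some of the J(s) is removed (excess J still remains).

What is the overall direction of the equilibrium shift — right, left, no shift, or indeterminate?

Dilution lowers every aqueous concentration by the same factor. Δn_aq = 3 − 2 = +1, so the system shifts toward the side with more dissolved moles — to the right.
J is a pure solid; its activity is 1 regardless of amount, so Q is unaffected — no shift from this change.
Only the nonzero effect(s) matter; the net shift is to the right.

right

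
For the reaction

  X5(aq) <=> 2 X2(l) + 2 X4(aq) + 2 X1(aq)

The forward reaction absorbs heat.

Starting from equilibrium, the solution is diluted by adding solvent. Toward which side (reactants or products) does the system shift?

right

Dilution lowers every aqueous concentration by the same factor. Δn_aq = 4 − 1 = +3, so the system shifts toward the side with more dissolved moles — to the right.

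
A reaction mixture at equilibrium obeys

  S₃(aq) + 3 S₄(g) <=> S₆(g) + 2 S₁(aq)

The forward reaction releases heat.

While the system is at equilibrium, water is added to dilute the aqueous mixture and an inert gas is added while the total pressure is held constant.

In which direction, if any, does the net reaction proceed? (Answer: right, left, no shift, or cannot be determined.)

cannot be determined

Dilution lowers every aqueous concentration by the same factor. Δn_aq = 2 − 1 = +1, so the system shifts toward the side with more dissolved moles — to the right.
Adding inert gas at constant total pressure expands the volume and lowers every reacting partial pressure. With Δn_gas = 1 − 3 = -2, Q moves away from K toward the side with fewer gas moles, so the system shifts toward the side with more gas moles — to the left.
The individual effects push in opposite directions; without quantitative information the net direction cannot be determined.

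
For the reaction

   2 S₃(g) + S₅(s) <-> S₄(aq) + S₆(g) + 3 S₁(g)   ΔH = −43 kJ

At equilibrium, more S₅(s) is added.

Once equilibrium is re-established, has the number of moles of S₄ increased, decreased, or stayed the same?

S₅ is a pure solid; its activity is 1 regardless of amount, so Q is unaffected — no shift from this change.
No net shift occurs, so the amount of S₄ is unchanged.

unchanged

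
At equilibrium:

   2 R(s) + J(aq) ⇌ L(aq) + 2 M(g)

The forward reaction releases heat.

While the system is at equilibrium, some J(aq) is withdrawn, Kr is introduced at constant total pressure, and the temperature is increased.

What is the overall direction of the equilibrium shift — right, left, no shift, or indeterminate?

Removing J (aq), a reactant, drives the reaction to the left.
Adding inert gas at constant total pressure expands the volume and lowers every reacting partial pressure. With Δn_gas = 2 − 0 = +2, Q moves away from K toward the side with fewer gas moles, so the system shifts toward the side with more gas moles — to the right.
The forward reaction is exothermic. Raising T favours the endothermic direction — shift to the left.
The individual effects push in opposite directions; without quantitative information the net direction cannot be determined.

cannot be determined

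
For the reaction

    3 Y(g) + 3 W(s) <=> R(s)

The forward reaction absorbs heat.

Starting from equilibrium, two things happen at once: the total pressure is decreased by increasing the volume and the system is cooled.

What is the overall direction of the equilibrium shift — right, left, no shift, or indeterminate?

left

Gas moles: reactants 3, products 0 (Δn_gas = -3). Expansion shifts the system toward the side with more moles of gas — to the left.
The forward reaction is endothermic. Lowering T favours the exothermic direction — shift to the left.
All effects act in the same direction — net shift to the left.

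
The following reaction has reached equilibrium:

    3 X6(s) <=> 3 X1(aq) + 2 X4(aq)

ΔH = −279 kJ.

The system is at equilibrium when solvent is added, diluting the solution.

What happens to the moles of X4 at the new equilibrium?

increases

Dilution lowers every aqueous concentration by the same factor. Δn_aq = 5 − 0 = +5, so the system shifts toward the side with more dissolved moles — to the right.
The net shift is to the right. X4 is a product, so its amount increases.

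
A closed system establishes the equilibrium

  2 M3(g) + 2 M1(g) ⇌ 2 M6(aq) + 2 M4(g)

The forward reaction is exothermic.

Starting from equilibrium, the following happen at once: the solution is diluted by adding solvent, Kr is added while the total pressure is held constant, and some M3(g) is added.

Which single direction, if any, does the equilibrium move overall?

cannot be determined

Dilution lowers every aqueous concentration by the same factor. Δn_aq = 2 − 0 = +2, so the system shifts toward the side with more dissolved moles — to the right.
Adding inert gas at constant total pressure expands the volume and lowers every reacting partial pressure. With Δn_gas = 2 − 4 = -2, Q moves away from K toward the side with fewer gas moles, so the system shifts toward the side with more gas moles — to the left.
Adding M3 (g), a reactant, drives the reaction to the right.
The individual effects push in opposite directions; without quantitative information the net direction cannot be determined.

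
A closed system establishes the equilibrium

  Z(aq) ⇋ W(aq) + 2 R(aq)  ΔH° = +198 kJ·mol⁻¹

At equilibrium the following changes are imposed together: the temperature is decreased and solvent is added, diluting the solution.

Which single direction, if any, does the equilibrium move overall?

The forward reaction is endothermic. Lowering T favours the exothermic direction — shift to the left.
Dilution lowers every aqueous concentration by the same factor. Δn_aq = 3 − 1 = +2, so the system shifts toward the side with more dissolved moles — to the right.
The individual effects push in opposite directions; without quantitative information the net direction cannot be determined.

cannot be determined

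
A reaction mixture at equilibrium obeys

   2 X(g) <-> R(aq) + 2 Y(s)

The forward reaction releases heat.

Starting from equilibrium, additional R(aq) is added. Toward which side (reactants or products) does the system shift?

Adding R (aq), a product, drives the reaction to the left.

left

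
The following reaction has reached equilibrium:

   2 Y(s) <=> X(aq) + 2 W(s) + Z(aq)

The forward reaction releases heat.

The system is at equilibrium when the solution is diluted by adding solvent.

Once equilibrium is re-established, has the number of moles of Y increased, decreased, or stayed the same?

Dilution lowers every aqueous concentration by the same factor. Δn_aq = 2 − 0 = +2, so the system shifts toward the side with more dissolved moles — to the right.
The net shift is to the right. Y is a reactant, so its amount decreases.

decreases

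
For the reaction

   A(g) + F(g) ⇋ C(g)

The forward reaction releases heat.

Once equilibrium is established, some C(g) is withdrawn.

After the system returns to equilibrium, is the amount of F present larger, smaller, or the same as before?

Removing C (g), a product, drives the reaction to the right.
The net shift is to the right. F is a reactant, so its amount decreases.

decreases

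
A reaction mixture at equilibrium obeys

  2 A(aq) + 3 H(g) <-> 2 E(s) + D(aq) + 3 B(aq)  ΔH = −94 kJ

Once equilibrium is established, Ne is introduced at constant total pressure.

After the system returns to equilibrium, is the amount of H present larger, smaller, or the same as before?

Adding inert gas at constant total pressure expands the volume and lowers every reacting partial pressure. With Δn_gas = 0 − 3 = -3, Q moves away from K toward the side with fewer gas moles, so the system shifts toward the side with more gas moles — to the left.
The net shift is to the left. H is a reactant, so its amount increases.

increases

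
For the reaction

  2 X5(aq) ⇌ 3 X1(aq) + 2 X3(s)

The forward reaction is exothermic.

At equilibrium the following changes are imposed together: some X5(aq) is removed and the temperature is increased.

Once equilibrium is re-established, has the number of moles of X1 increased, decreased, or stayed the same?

decreases

Removing X5 (aq), a reactant, drives the reaction to the left.
The forward reaction is exothermic. Raising T favours the endothermic direction — shift to the left.
The net shift is to the left. X1 is a product, so its amount decreases.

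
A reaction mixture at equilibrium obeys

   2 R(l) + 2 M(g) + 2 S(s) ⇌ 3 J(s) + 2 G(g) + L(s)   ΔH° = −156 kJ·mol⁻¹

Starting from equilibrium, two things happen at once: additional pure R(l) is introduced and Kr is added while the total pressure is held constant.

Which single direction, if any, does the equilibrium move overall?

R is a pure liquid; its activity is 1 regardless of amount, so Q is unaffected — no shift from this change.
Adding inert gas at constant total pressure expands the volume, scaling every reacting partial pressure by the same factor. Δn_gas = 2 − 2 = 0, so Q is unchanged — no shift.
None of the changes alters Q relative to K, so there is no net shift.

no shift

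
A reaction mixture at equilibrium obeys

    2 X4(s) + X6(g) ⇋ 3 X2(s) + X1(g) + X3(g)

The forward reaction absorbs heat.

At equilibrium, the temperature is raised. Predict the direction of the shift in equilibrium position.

right

The forward reaction is endothermic. Raising T favours the endothermic direction — shift to the right.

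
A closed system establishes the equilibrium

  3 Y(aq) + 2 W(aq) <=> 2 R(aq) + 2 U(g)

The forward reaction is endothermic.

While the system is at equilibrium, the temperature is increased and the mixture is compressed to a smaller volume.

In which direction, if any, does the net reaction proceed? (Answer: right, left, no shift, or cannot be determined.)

cannot be determined

The forward reaction is endothermic. Raising T favours the endothermic direction — shift to the right.
Gas moles: reactants 0, products 2 (Δn_gas = +2). Compression shifts the system toward the side with fewer moles of gas — to the left.
The individual effects push in opposite directions; without quantitative information the net direction cannot be determined.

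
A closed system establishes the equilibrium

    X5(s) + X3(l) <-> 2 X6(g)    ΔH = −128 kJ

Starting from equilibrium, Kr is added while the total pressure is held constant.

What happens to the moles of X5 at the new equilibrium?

decreases

Adding inert gas at constant total pressure expands the volume and lowers every reacting partial pressure. With Δn_gas = 2 − 0 = +2, Q moves away from K toward the side with fewer gas moles, so the system shifts toward the side with more gas moles — to the right.
The net shift is to the right. X5 is a reactant, so its amount decreases.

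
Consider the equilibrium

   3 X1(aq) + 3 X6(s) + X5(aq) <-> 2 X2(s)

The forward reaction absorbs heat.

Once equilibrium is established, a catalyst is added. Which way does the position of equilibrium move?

A catalyst speeds both forward and reverse rates equally; it changes neither Q nor K — no shift from this change.

no shift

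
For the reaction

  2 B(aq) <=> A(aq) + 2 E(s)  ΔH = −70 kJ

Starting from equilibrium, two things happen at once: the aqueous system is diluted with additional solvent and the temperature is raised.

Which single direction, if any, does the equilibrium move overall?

left

Dilution lowers every aqueous concentration by the same factor. Δn_aq = 1 − 2 = -1, so the system shifts toward the side with more dissolved moles — to the left.
The forward reaction is exothermic. Raising T favours the endothermic direction — shift to the left.
All effects act in the same direction — net shift to the left.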